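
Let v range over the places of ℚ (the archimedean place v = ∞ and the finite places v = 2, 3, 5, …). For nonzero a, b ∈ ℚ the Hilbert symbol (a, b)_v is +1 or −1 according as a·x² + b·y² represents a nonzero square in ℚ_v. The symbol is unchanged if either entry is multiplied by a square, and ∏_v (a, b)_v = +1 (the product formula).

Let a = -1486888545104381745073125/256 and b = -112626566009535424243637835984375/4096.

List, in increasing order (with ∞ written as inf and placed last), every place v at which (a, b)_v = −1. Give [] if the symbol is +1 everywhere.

[3, 7, 19, 23, 29, 41, 43, inf]

Mod squares: a ≡ -971413, b ≡ -194543223. Check v ∈ {∞, 2, 3, 5, 7, 17, 19, 23, 29, 41, 43}.
v=41: a=41^3·(≡21), b=41^4·(≡12) mod 41; (21|41)=+1, (12|41)=-1; (−1)^{3·4·20}·(+1)^4·(-1)^3 = -1.
v=23: a=23^2·(≡5), b=23^3·(≡19) mod 23; (5|23)=-1, (19|23)=-1; (−1)^{2·3·11}·(-1)^3·(-1)^2 = -1.
v=43: a=43^1·(≡30), b=43^1·(≡32) mod 43; (30|43)=-1, (32|43)=-1; (−1)^{1·1·21}·(-1)^1·(-1)^1 = -1.
v=19: a=19^1·(≡12), b=19^1·(≡13) mod 19; (12|19)=-1, (13|19)=-1; (−1)^{1·1·9}·(-1)^1·(-1)^1 = -1.
v=∞: -971413 < 0 and -194543223 < 0  ⇒  (a,b)_∞ = -1.
v=17: a=17^2·(≡2), b=17^3·(≡16) mod 17; (2|17)=+1, (16|17)=+1; (−1)^{2·3·8}·(+1)^3·(+1)^2 = +1.
v=3: a=3^4·(≡2), b=3^7·(≡1) mod 3; (2|3)=-1, (1|3)=+1; (−1)^{4·7·1}·(-1)^7·(+1)^4 = -1.
v=29: a=29^1·(≡8), b=29^1·(≡6) mod 29; (8|29)=-1, (6|29)=+1; (−1)^{1·1·14}·(-1)^1·(+1)^1 = -1.
v=2: v_2(a)=-8, v_2(b)=-12; units ≡ 3, 1 (mod 8); ε·ε+αω+βω = 1·0+-8·0+-12·1 ≡ 0  ⇒  (a,b)_2 = +1.
v=7: a=7^6·(≡3), b=7^7·(≡1) mod 7; (3|7)=-1, (1|7)=+1; (−1)^{6·7·3}·(-1)^7·(+1)^6 = -1.
v=5: a=5^4·(≡3), b=5^6·(≡2) mod 5; (3|5)=-1, (2|5)=-1; (−1)^{4·6·2}·(-1)^6·(-1)^4 = +1.
(-971413, -194543223 / ℚ) ramifies at {3, 7, 19, 23, 29, 41, 43, ∞}: a division algebra.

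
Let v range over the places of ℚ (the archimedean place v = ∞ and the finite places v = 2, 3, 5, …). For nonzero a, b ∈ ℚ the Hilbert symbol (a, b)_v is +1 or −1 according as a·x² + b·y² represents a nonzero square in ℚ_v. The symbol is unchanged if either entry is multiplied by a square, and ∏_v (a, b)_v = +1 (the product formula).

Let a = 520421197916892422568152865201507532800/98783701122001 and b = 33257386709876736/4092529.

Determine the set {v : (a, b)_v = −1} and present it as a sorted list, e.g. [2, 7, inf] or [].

(a, b) ≡ (253, 3441) mod (ℚ^×)²; places V = {2, 3, 5, 7, 11, 17, 23, 31, 37, ∞}.
(a,b)_∞: sgn(253)=+, sgn(3441)=+, so +1.
(a,b)_2: α=42, β=24; u≡5, v≡1 (mod 8); ε(u)ε(v)=0·0, αω(v)=42·0, βω(u)=24·1; sum ≡ 0  ⇒  +1.
(a,b)_37: α=2, u≡8; β=1, v≡2 (mod 37); (8|37)=-1, (2|37)=-1; sign (−1)^0·-1^1·-1^2 = -1.
(a,b)_5: α=2, u≡2; β=0, v≡4 (mod 5); (2|5)=-1, (4|5)=+1; sign (−1)^0·-1^0·+1^2 = +1.
(a,b)_7: α=-2, u≡1; β=-2, v≡2 (mod 7); (1|7)=+1, (2|7)=+1; sign (−1)^0·+1^-2·+1^-2 = +1.
(a,b)_23: α=7, u≡17; β=2, v≡11 (mod 23); (17|23)=-1, (11|23)=-1; sign (−1)^0·-1^2·-1^7 = -1.
(a,b)_31: α=2, u≡2; β=1, v≡5 (mod 31); (2|31)=+1, (5|31)=+1; sign (−1)^0·+1^1·+1^2 = +1.
(a,b)_11: α=5, u≡9; β=2, v≡9 (mod 11); (9|11)=+1, (9|11)=+1; sign (−1)^0·+1^2·+1^5 = +1.
(a,b)_3: α=8, u≡1; β=3, v≡1 (mod 3); (1|3)=+1, (1|3)=+1; sign (−1)^0·+1^3·+1^8 = +1.
(a,b)_17: α=-10, u≡16; β=-4, v≡10 (mod 17); (16|17)=+1, (10|17)=-1; sign (−1)^0·+1^-4·-1^-10 = +1.
Ram(253, 3441) = {23, 37}; no ℚ_23-point on the conic.

[23, 37]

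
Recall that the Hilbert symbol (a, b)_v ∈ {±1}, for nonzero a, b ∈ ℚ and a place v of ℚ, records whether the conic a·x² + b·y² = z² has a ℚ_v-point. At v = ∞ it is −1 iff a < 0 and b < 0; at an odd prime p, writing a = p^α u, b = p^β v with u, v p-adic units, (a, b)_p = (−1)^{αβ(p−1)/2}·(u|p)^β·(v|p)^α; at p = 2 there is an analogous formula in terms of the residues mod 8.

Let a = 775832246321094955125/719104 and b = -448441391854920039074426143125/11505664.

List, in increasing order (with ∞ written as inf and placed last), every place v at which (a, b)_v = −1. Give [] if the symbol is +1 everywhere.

[3, 17, 19, 23]

Mod squares: a ≡ 4845, b ≡ -119301. Check v ∈ {∞, 2, 3, 5, 7, 13, 17, 19, 23, 53}.
v=2: v_2(a)=-8, v_2(b)=-12; units ≡ 5, 3 (mod 8); ε·ε+αω+βω = 0·1+-8·1+-12·1 ≡ 0  ⇒  (a,b)_2 = +1.
v=7: a=7^2·(≡2), b=7^3·(≡2) mod 7; (2|7)=+1, (2|7)=+1; (−1)^{2·3·3}·(+1)^3·(+1)^2 = +1.
v=13: a=13^0·(≡9), b=13^1·(≡1) mod 13; (9|13)=+1, (1|13)=+1; (−1)^{0·1·6}·(+1)^1·(+1)^0 = +1.
v=19: a=19^5·(≡2), b=19^7·(≡10) mod 19; (2|19)=-1, (10|19)=-1; (−1)^{5·7·9}·(-1)^7·(-1)^5 = -1.
v=∞: 4845 > 0 and -119301 < 0  ⇒  (a,b)_∞ = +1.
v=3: a=3^9·(≡1), b=3^11·(≡1) mod 3; (1|3)=+1, (1|3)=+1; (−1)^{9·11·1}·(+1)^11·(+1)^9 = -1.
v=5: a=5^3·(≡4), b=5^4·(≡4) mod 5; (4|5)=+1, (4|5)=+1; (−1)^{3·4·2}·(+1)^4·(+1)^3 = +1.
v=23: a=23^2·(≡17), b=23^3·(≡10) mod 23; (17|23)=-1, (10|23)=-1; (−1)^{2·3·11}·(-1)^3·(-1)^2 = -1.
v=53: a=53^-2·(≡18), b=53^-2·(≡23) mod 53; (18|53)=-1, (23|53)=-1; (−1)^{-2·-2·26}·(-1)^-2·(-1)^-2 = +1.
v=17: a=17^3·(≡15), b=17^4·(≡11) mod 17; (15|17)=+1, (11|17)=-1; (−1)^{3·4·8}·(+1)^4·(-1)^3 = -1.
Ram(4845, -119301) = {3, 17, 19, 23}; no ℚ_3-point on the conic.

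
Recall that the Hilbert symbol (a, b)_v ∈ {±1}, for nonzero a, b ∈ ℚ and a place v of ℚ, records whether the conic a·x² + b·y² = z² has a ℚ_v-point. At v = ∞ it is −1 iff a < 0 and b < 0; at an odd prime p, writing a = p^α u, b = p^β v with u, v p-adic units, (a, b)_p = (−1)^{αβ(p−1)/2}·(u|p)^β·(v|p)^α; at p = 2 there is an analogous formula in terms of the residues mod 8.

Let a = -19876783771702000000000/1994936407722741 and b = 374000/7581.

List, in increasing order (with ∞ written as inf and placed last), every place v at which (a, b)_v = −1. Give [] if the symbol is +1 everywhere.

[3, 5, 7, 11]

Mod squares: a ≡ -1155, b ≡ 19635. Check v ∈ {∞, 2, 3, 5, 7, 11, 13, 17, 19, 23, 29}.
v=3: a=3^-1·(≡2), b=3^-1·(≡2) mod 3; (2|3)=-1, (2|3)=-1; (−1)^{-1·-1·1}·(-1)^-1·(-1)^-1 = -1.
v=2: v_2(a)=10, v_2(b)=4; units ≡ 5, 3 (mod 8); ε·ε+αω+βω = 0·1+10·1+4·1 ≡ 0  ⇒  (a,b)_2 = +1.
v=∞: -1155 < 0 and 19635 > 0  ⇒  (a,b)_∞ = +1.
v=17: a=17^4·(≡15), b=17^1·(≡15) mod 17; (15|17)=+1, (15|17)=+1; (−1)^{4·1·8}·(+1)^1·(+1)^4 = +1.
v=13: a=13^2·(≡2), b=13^0·(≡8) mod 13; (2|13)=-1, (8|13)=-1; (−1)^{2·0·6}·(-1)^0·(-1)^2 = +1.
v=7: a=7^-5·(≡6), b=7^-1·(≡5) mod 7; (6|7)=-1, (5|7)=-1; (−1)^{-5·-1·3}·(-1)^-1·(-1)^-5 = -1.
v=29: a=29^-2·(≡4), b=29^0·(≡11) mod 29; (4|29)=+1, (11|29)=-1; (−1)^{-2·0·14}·(+1)^0·(-1)^-2 = +1.
v=23: a=23^2·(≡6), b=23^0·(≡8) mod 23; (6|23)=+1, (8|23)=+1; (−1)^{2·0·11}·(+1)^0·(+1)^2 = +1.
v=5: a=5^9·(≡1), b=5^3·(≡2) mod 5; (1|5)=+1, (2|5)=-1; (−1)^{9·3·2}·(+1)^3·(-1)^9 = -1.
v=19: a=19^-6·(≡6), b=19^-2·(≡2) mod 19; (6|19)=+1, (2|19)=-1; (−1)^{-6·-2·9}·(+1)^-2·(-1)^-6 = +1.
v=11: a=11^3·(≡5), b=11^1·(≡5) mod 11; (5|11)=+1, (5|11)=+1; (−1)^{3·1·5}·(+1)^1·(+1)^3 = -1.
(-1155, 19635 / ℚ) ramifies at {3, 5, 7, 11}: a division algebra.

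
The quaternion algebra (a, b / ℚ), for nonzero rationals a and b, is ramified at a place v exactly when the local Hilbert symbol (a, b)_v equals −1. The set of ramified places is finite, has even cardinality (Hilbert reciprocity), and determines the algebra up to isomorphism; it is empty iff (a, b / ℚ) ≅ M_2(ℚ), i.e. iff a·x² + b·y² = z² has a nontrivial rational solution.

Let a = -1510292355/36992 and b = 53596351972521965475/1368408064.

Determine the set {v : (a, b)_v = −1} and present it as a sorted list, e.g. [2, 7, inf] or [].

(a, b) ≡ (-390, 11) mod (ℚ^×)²; places V = {2, 3, 5, 11, 13, 17, 19, 23, ∞}.
(a,b)_23: α=2, u≡8; β=4, v≡5 (mod 23); (8|23)=+1, (5|23)=-1; sign (−1)^0·+1^4·-1^2 = +1.
(a,b)_2: α=-7, β=-14; u≡5, v≡3 (mod 8); ε(u)ε(v)=0·1, αω(v)=-7·1, βω(u)=-14·1; sum ≡ 1  ⇒  -1.
(a,b)_5: α=1, u≡2; β=2, v≡1 (mod 5); (2|5)=-1, (1|5)=+1; sign (−1)^0·-1^2·+1^1 = +1.
(a,b)_19: α=0, u≡6; β=2, v≡11 (mod 19); (6|19)=+1, (11|19)=+1; sign (−1)^0·+1^2·+1^0 = +1.
(a,b)_∞: sgn(-390)=−, sgn(11)=+, so +1.
(a,b)_13: α=1, u≡9; β=0, v≡5 (mod 13); (9|13)=+1, (5|13)=-1; sign (−1)^0·+1^0·-1^1 = -1.
(a,b)_11: α=4, u≡8; β=9, v≡1 (mod 11); (8|11)=-1, (1|11)=+1; sign (−1)^0·-1^9·+1^4 = -1.
(a,b)_17: α=-2, u≡8; β=-4, v≡6 (mod 17); (8|17)=+1, (6|17)=-1; sign (−1)^0·+1^-4·-1^-2 = +1.
(a,b)_3: α=1, u≡2; β=2, v≡2 (mod 3); (2|3)=-1, (2|3)=-1; sign (−1)^0·-1^2·-1^1 = -1.
(-390, 11 / ℚ) ramifies at {2, 3, 11, 13}: a division algebra.

[2, 3, 11, 13]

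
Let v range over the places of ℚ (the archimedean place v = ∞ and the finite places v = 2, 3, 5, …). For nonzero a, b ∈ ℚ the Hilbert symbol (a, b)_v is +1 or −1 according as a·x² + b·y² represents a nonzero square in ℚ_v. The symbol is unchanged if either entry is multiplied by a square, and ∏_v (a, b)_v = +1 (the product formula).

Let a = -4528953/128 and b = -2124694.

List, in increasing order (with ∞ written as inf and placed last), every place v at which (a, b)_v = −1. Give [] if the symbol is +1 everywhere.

[2, 13, 19, inf]

(a, b) ≡ (-111826, -2124694) mod (ℚ^×)²; places V = {2, 3, 11, 13, 17, 19, 23, ∞}.
(a,b)_∞: sgn(-111826)=−, sgn(-2124694)=−, so -1.
(a,b)_23: α=1, u≡10; β=1, v≡13 (mod 23); (10|23)=-1, (13|23)=+1; sign (−1)^1·-1^1·+1^1 = +1.
(a,b)_19: α=0, u≡15; β=1, v≡8 (mod 19); (15|19)=-1, (8|19)=-1; sign (−1)^0·-1^1·-1^0 = -1.
(a,b)_17: α=1, u≡13; β=1, v≡2 (mod 17); (13|17)=+1, (2|17)=+1; sign (−1)^0·+1^1·+1^1 = +1.
(a,b)_13: α=1, u≡10; β=1, v≡11 (mod 13); (10|13)=+1, (11|13)=-1; sign (−1)^0·+1^1·-1^1 = -1.
(a,b)_11: α=1, u≡1; β=1, v≡6 (mod 11); (1|11)=+1, (6|11)=-1; sign (−1)^1·+1^1·-1^1 = +1.
(a,b)_2: α=-7, β=1; u≡7, v≡5 (mod 8); ε(u)ε(v)=1·0, αω(v)=-7·1, βω(u)=1·0; sum ≡ 1  ⇒  -1.
(a,b)_3: α=4, u≡2; β=0, v≡2 (mod 3); (2|3)=-1, (2|3)=-1; sign (−1)^0·-1^0·-1^4 = +1.
(-111826, -2124694 / ℚ) ramifies at {2, 13, 19, ∞}: a division algebra.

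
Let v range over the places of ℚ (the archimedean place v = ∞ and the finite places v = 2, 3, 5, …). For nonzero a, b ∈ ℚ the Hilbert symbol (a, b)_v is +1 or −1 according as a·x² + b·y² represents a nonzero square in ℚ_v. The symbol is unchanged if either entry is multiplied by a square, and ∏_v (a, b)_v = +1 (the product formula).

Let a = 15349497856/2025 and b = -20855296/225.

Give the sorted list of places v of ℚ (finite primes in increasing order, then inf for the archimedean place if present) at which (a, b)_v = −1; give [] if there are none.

Mod squares: a ≡ 1771, b ≡ -154. Check v ∈ {∞, 2, 3, 5, 7, 11, 23}.
v=3: a=3^-4·(≡1), b=3^-2·(≡2) mod 3; (1|3)=+1, (2|3)=-1; (−1)^{-4·-2·1}·(+1)^-2·(-1)^-4 = +1.
v=11: a=11^1·(≡2), b=11^1·(≡7) mod 11; (2|11)=-1, (7|11)=-1; (−1)^{1·1·5}·(-1)^1·(-1)^1 = -1.
v=7: a=7^1·(≡1), b=7^1·(≡5) mod 7; (1|7)=+1, (5|7)=-1; (−1)^{1·1·3}·(+1)^1·(-1)^1 = +1.
v=∞: 1771 > 0 and -154 < 0  ⇒  (a,b)_∞ = +1.
v=23: a=23^3·(≡18), b=23^2·(≡5) mod 23; (18|23)=+1, (5|23)=-1; (−1)^{3·2·11}·(+1)^2·(-1)^3 = -1.
v=5: a=5^-2·(≡1), b=5^-2·(≡1) mod 5; (1|5)=+1, (1|5)=+1; (−1)^{-2·-2·2}·(+1)^-2·(+1)^-2 = +1.
v=2: v_2(a)=14, v_2(b)=9; units ≡ 3, 3 (mod 8); ε·ε+αω+βω = 1·1+14·1+9·1 ≡ 0  ⇒  (a,b)_2 = +1.
Ram(1771, -154) = {11, 23}; no ℚ_11-point on the conic.

[11, 23]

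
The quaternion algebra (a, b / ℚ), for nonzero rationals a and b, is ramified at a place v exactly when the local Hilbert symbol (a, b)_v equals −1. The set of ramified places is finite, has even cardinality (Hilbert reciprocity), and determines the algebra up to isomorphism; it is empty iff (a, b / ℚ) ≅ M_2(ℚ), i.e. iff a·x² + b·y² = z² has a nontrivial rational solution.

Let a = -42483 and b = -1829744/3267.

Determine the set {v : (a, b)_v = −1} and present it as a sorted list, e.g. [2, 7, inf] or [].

[17, inf]

Mod squares: a ≡ -3, b ≡ -357. Check v ∈ {∞, 2, 3, 7, 11, 17, 31}.
v=∞: -3 < 0 and -357 < 0  ⇒  (a,b)_∞ = -1.
v=11: a=11^0·(≡10), b=11^-2·(≡8) mod 11; (10|11)=-1, (8|11)=-1; (−1)^{0·-2·5}·(-1)^-2·(-1)^0 = +1.
v=17: a=17^2·(≡6), b=17^1·(≡4) mod 17; (6|17)=-1, (4|17)=+1; (−1)^{2·1·8}·(-1)^1·(+1)^2 = -1.
v=7: a=7^2·(≡1), b=7^1·(≡6) mod 7; (1|7)=+1, (6|7)=-1; (−1)^{2·1·3}·(+1)^1·(-1)^2 = +1.
v=2: v_2(a)=0, v_2(b)=4; units ≡ 5, 3 (mod 8); ε·ε+αω+βω = 0·1+0·1+4·1 ≡ 0  ⇒  (a,b)_2 = +1.
v=3: a=3^1·(≡2), b=3^-3·(≡1) mod 3; (2|3)=-1, (1|3)=+1; (−1)^{1·-3·1}·(-1)^-3·(+1)^1 = +1.
v=31: a=31^0·(≡18), b=31^2·(≡17) mod 31; (18|31)=+1, (17|31)=-1; (−1)^{0·2·15}·(+1)^2·(-1)^0 = +1.
|Ram(-3, -357)| = 2, even; anisotropic at {17, ∞}.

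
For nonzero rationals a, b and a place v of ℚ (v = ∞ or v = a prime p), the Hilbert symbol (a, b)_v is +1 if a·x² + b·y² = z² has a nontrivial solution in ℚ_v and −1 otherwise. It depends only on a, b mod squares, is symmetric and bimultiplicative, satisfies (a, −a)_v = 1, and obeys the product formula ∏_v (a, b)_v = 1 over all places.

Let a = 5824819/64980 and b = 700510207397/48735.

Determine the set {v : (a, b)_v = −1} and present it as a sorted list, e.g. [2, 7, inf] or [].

Mod squares: a ≡ 455, b ≡ 1155. Check v ∈ {∞, 2, 3, 5, 7, 11, 13, 19, 23, 29}.
v=7: a=7^1·(≡1), b=7^1·(≡4) mod 7; (1|7)=+1, (4|7)=+1; (−1)^{1·1·3}·(+1)^1·(+1)^1 = -1.
v=∞: 455 > 0 and 1155 > 0  ⇒  (a,b)_∞ = +1.
v=19: a=19^-2·(≡3), b=19^-2·(≡10) mod 19; (3|19)=-1, (10|19)=-1; (−1)^{-2·-2·9}·(-1)^-2·(-1)^-2 = +1.
v=13: a=13^1·(≡3), b=13^2·(≡6) mod 13; (3|13)=+1, (6|13)=-1; (−1)^{1·2·6}·(+1)^2·(-1)^1 = -1.
v=5: a=5^-1·(≡4), b=5^-1·(≡1) mod 5; (4|5)=+1, (1|5)=+1; (−1)^{-1·-1·2}·(+1)^-1·(+1)^-1 = +1.
v=3: a=3^-2·(≡2), b=3^-3·(≡1) mod 3; (2|3)=-1, (1|3)=+1; (−1)^{-2·-3·1}·(-1)^-3·(+1)^-2 = -1.
v=11: a=11^2·(≡1), b=11^3·(≡6) mod 11; (1|11)=+1, (6|11)=-1; (−1)^{2·3·5}·(+1)^3·(-1)^2 = +1.
v=2: v_2(a)=-2, v_2(b)=0; units ≡ 7, 3 (mod 8); ε·ε+αω+βω = 1·1+-2·1+0·0 ≡ 1  ⇒  (a,b)_2 = -1.
v=29: a=29^0·(≡7), b=29^2·(≡20) mod 29; (7|29)=+1, (20|29)=+1; (−1)^{0·2·14}·(+1)^2·(+1)^0 = +1.
v=23: a=23^2·(≡8), b=23^2·(≡11) mod 23; (8|23)=+1, (11|23)=-1; (−1)^{2·2·11}·(+1)^2·(-1)^2 = +1.
Ram(455, 1155) = {2, 3, 7, 13}; no ℚ_2-point on the conic.

[2, 3, 7, 13]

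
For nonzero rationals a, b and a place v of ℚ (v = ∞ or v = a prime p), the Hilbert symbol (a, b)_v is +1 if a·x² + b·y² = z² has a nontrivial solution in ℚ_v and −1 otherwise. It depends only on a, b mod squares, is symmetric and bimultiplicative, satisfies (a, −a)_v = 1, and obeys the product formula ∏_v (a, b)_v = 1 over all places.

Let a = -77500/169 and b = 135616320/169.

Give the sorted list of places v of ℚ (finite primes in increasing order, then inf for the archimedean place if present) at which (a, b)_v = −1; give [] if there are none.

(a, b) ≡ (-31, 5) mod (ℚ^×)²; places V = {2, 3, 5, 7, 13, 31, ∞}.
(a,b)_5: α=4, u≡4; β=1, v≡1 (mod 5); (4|5)=+1, (1|5)=+1; sign (−1)^0·+1^1·+1^4 = +1.
(a,b)_3: α=0, u≡2; β=2, v≡2 (mod 3); (2|3)=-1, (2|3)=-1; sign (−1)^0·-1^2·-1^0 = +1.
(a,b)_∞: sgn(-31)=−, sgn(5)=+, so +1.
(a,b)_2: α=2, β=6; u≡1, v≡5 (mod 8); ε(u)ε(v)=0·0, αω(v)=2·1, βω(u)=6·0; sum ≡ 0  ⇒  +1.
(a,b)_31: α=1, u≡3; β=2, v≡5 (mod 31); (3|31)=-1, (5|31)=+1; sign (−1)^0·-1^2·+1^1 = +1.
(a,b)_13: α=-2, u≡6; β=-2, v≡8 (mod 13); (6|13)=-1, (8|13)=-1; sign (−1)^0·-1^-2·-1^-2 = +1.
(a,b)_7: α=0, u≡4; β=2, v≡6 (mod 7); (4|7)=+1, (6|7)=-1; sign (−1)^0·+1^2·-1^0 = +1.
Ram(a, b) = ∅: the form -31·x² + 5·y² − z² is isotropic over every ℚ_v, so by Hasse–Minkowski it is isotropic over ℚ.

[]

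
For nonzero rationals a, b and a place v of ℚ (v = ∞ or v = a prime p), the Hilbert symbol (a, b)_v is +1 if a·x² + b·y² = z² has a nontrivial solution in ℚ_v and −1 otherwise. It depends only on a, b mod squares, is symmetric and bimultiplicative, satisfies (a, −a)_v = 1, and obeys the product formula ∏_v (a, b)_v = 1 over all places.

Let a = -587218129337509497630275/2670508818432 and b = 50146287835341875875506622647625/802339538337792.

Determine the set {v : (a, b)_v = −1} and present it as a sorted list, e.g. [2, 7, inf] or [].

(a, b) ≡ (-33, 64515) mod (ℚ^×)²; places V = {2, 3, 5, 7, 11, 13, 17, 19, 23, 29, 31, 37, ∞}.
(a,b)_7: α=-2, u≡1; β=-2, v≡5 (mod 7); (1|7)=+1, (5|7)=-1; sign (−1)^0·+1^-2·-1^-2 = +1.
(a,b)_11: α=3, u≡8; β=5, v≡7 (mod 11); (8|11)=-1, (7|11)=-1; sign (−1)^1·-1^5·-1^3 = -1.
(a,b)_17: α=4, u≡13; β=5, v≡4 (mod 17); (13|17)=+1, (4|17)=+1; sign (−1)^0·+1^5·+1^4 = +1.
(a,b)_31: α=2, u≡29; β=2, v≡28 (mod 31); (29|31)=-1, (28|31)=+1; sign (−1)^0·-1^2·+1^2 = +1.
(a,b)_5: α=2, u≡2; β=3, v≡3 (mod 5); (2|5)=-1, (3|5)=-1; sign (−1)^0·-1^3·-1^2 = -1.
(a,b)_23: α=2, u≡3; β=3, v≡21 (mod 23); (3|23)=+1, (21|23)=-1; sign (−1)^0·+1^3·-1^2 = +1.
(a,b)_∞: sgn(-33)=−, sgn(64515)=+, so +1.
(a,b)_19: α=2, u≡6; β=4, v≡12 (mod 19); (6|19)=+1, (12|19)=-1; sign (−1)^0·+1^4·-1^2 = +1.
(a,b)_3: α=-9, u≡1; β=-7, v≡1 (mod 3); (1|3)=+1, (1|3)=+1; sign (−1)^1·+1^-7·+1^-9 = -1.
(a,b)_29: α=2, u≡20; β=2, v≡15 (mod 29); (20|29)=+1, (15|29)=-1; sign (−1)^0·+1^2·-1^2 = +1.
(a,b)_2: α=-14, β=-18; u≡7, v≡3 (mod 8); ε(u)ε(v)=1·1, αω(v)=-14·1, βω(u)=-18·0; sum ≡ 1  ⇒  -1.
(a,b)_13: α=-2, u≡8; β=-4, v≡10 (mod 13); (8|13)=-1, (10|13)=+1; sign (−1)^0·-1^-4·+1^-2 = +1.
(a,b)_37: α=2, u≡34; β=2, v≡13 (mod 37); (34|37)=+1, (13|37)=-1; sign (−1)^0·+1^2·-1^2 = +1.
|Ram(-33, 64515)| = 4, even; anisotropic at {2, 3, 5, 11}.

[2, 3, 5, 11]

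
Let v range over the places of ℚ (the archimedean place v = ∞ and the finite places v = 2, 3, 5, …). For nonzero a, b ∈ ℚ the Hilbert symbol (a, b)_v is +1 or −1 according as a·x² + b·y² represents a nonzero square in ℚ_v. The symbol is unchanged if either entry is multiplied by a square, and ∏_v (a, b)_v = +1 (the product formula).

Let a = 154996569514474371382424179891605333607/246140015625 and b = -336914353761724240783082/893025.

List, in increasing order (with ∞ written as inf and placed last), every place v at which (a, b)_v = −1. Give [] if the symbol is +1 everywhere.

[2, 29]

Mod squares: a ≡ 9367, b ≡ -14858. Check v ∈ {∞, 2, 3, 5, 7, 13, 17, 19, 23, 29, 31}.
v=7: a=7^-4·(≡4), b=7^-2·(≡6) mod 7; (4|7)=+1, (6|7)=-1; (−1)^{-4·-2·3}·(+1)^-2·(-1)^-4 = +1.
v=31: a=31^2·(≡1), b=31^4·(≡27) mod 31; (1|31)=+1, (27|31)=-1; (−1)^{2·4·15}·(+1)^4·(-1)^2 = +1.
v=29: a=29^5·(≡20), b=29^2·(≡15) mod 29; (20|29)=+1, (15|29)=-1; (−1)^{5·2·14}·(+1)^2·(-1)^5 = -1.
v=17: a=17^5·(≡6), b=17^3·(≡10) mod 17; (6|17)=-1, (10|17)=-1; (−1)^{5·3·8}·(-1)^3·(-1)^5 = +1.
v=2: v_2(a)=0, v_2(b)=1; units ≡ 7, 3 (mod 8); ε·ε+αω+βω = 1·1+0·1+1·0 ≡ 1  ⇒  (a,b)_2 = -1.
v=23: a=23^8·(≡13), b=23^5·(≡10) mod 23; (13|23)=+1, (10|23)=-1; (−1)^{8·5·11}·(+1)^5·(-1)^8 = +1.
v=13: a=13^4·(≡7), b=13^0·(≡10) mod 13; (7|13)=-1, (10|13)=+1; (−1)^{4·0·6}·(-1)^0·(+1)^4 = +1.
v=5: a=5^-6·(≡2), b=5^-2·(≡3) mod 5; (2|5)=-1, (3|5)=-1; (−1)^{-6·-2·2}·(-1)^-2·(-1)^-6 = +1.
v=∞: 9367 > 0 and -14858 < 0  ⇒  (a,b)_∞ = +1.
v=3: a=3^-8·(≡1), b=3^-6·(≡1) mod 3; (1|3)=+1, (1|3)=+1; (−1)^{-8·-6·1}·(+1)^-6·(+1)^-8 = +1.
v=19: a=19^5·(≡3), b=19^3·(≡16) mod 19; (3|19)=-1, (16|19)=+1; (−1)^{5·3·9}·(-1)^3·(+1)^5 = +1.
Ram(9367, -14858) = {2, 29}; no ℚ_2-point on the conic.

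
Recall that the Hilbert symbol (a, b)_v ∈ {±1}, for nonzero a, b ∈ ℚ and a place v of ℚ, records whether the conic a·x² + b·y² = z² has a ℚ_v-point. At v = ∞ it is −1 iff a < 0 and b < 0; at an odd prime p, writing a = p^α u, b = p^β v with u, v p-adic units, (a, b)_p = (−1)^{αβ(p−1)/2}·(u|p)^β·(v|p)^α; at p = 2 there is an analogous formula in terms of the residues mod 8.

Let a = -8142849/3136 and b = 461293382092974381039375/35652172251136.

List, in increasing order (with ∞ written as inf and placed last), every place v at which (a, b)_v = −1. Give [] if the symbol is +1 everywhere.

[2, 11, 19, 37]

(a, b) ≡ (-100529, 143) mod (ℚ^×)²; places V = {2, 3, 5, 7, 11, 13, 17, 19, 31, 37, ∞}.
(a,b)_19: α=1, u≡12; β=2, v≡18 (mod 19); (12|19)=-1, (18|19)=-1; sign (−1)^0·-1^2·-1^1 = -1.
(a,b)_11: α=1, u≡8; β=3, v≡7 (mod 11); (8|11)=-1, (7|11)=-1; sign (−1)^1·-1^3·-1^1 = -1.
(a,b)_2: α=-6, β=-20; u≡7, v≡7 (mod 8); ε(u)ε(v)=1·1, αω(v)=-6·0, βω(u)=-20·0; sum ≡ 1  ⇒  -1.
(a,b)_5: α=0, u≡1; β=4, v≡3 (mod 5); (1|5)=+1, (3|5)=-1; sign (−1)^0·+1^4·-1^0 = +1.
(a,b)_7: α=-2, u≡6; β=-6, v≡6 (mod 7); (6|7)=-1, (6|7)=-1; sign (−1)^0·-1^-6·-1^-2 = +1.
(a,b)_37: α=1, u≡33; β=2, v≡24 (mod 37); (33|37)=+1, (24|37)=-1; sign (−1)^0·+1^2·-1^1 = -1.
(a,b)_3: α=4, u≡1; β=12, v≡2 (mod 3); (1|3)=+1, (2|3)=-1; sign (−1)^0·+1^12·-1^4 = +1.
(a,b)_31: α=0, u≡9; β=2, v≡25 (mod 31); (9|31)=+1, (25|31)=+1; sign (−1)^0·+1^2·+1^0 = +1.
(a,b)_13: α=1, u≡2; β=3, v≡5 (mod 13); (2|13)=-1, (5|13)=-1; sign (−1)^0·-1^3·-1^1 = +1.
(a,b)_∞: sgn(-100529)=−, sgn(143)=+, so +1.
(a,b)_17: α=0, u≡4; β=-2, v≡11 (mod 17); (4|17)=+1, (11|17)=-1; sign (−1)^0·+1^-2·-1^0 = +1.
(-100529, 143 / ℚ) ramifies at {2, 11, 19, 37}: a division algebra.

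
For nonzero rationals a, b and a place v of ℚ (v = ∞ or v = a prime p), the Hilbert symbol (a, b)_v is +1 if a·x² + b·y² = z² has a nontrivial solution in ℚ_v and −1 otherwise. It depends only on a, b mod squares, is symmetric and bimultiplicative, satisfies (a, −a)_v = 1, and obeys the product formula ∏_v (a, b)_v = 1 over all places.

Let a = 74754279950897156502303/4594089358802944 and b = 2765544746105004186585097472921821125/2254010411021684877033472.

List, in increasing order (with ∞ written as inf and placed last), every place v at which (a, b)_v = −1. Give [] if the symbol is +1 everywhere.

(a, b) ≡ (47, 1435) mod (ℚ^×)²; places V = {2, 3, 5, 7, 11, 13, 17, 19, 23, 41, 47, ∞}.
(a,b)_19: α=2, u≡16; β=2, v≡12 (mod 19); (16|19)=+1, (12|19)=-1; sign (−1)^0·+1^2·-1^2 = +1.
(a,b)_3: α=22, u≡2; β=34, v≡1 (mod 3); (2|3)=-1, (1|3)=+1; sign (−1)^0·-1^34·+1^22 = +1.
(a,b)_2: α=-14, β=-18; u≡7, v≡3 (mod 8); ε(u)ε(v)=1·1, αω(v)=-14·1, βω(u)=-18·0; sum ≡ 1  ⇒  -1.
(a,b)_7: α=-2, u≡6; β=-5, v≡4 (mod 7); (6|7)=-1, (4|7)=+1; sign (−1)^0·-1^-5·+1^-2 = -1.
(a,b)_11: α=-2, u≡4; β=-2, v≡4 (mod 11); (4|11)=+1, (4|11)=+1; sign (−1)^0·+1^-2·+1^-2 = +1.
(a,b)_23: α=-4, u≡13; β=-6, v≡9 (mod 23); (13|23)=+1, (9|23)=+1; sign (−1)^0·+1^-6·+1^-4 = +1.
(a,b)_47: α=1, u≡28; β=2, v≡3 (mod 47); (28|47)=+1, (3|47)=+1; sign (−1)^0·+1^2·+1^1 = +1.
(a,b)_17: α=4, u≡1; β=6, v≡7 (mod 17); (1|17)=+1, (7|17)=-1; sign (−1)^0·+1^6·-1^4 = +1.
(a,b)_41: α=2, u≡12; β=3, v≡14 (mod 41); (12|41)=-1, (14|41)=-1; sign (−1)^0·-1^3·-1^2 = -1.
(a,b)_5: α=0, u≡2; β=3, v≡2 (mod 5); (2|5)=-1, (2|5)=-1; sign (−1)^0·-1^3·-1^0 = -1.
(a,b)_13: α=-2, u≡5; β=-4, v≡7 (mod 13); (5|13)=-1, (7|13)=-1; sign (−1)^0·-1^-4·-1^-2 = +1.
(a,b)_∞: sgn(47)=+, sgn(1435)=+, so +1.
(47, 1435 / ℚ) ramifies at {2, 5, 7, 41}: a division algebra.

[2, 5, 7, 41]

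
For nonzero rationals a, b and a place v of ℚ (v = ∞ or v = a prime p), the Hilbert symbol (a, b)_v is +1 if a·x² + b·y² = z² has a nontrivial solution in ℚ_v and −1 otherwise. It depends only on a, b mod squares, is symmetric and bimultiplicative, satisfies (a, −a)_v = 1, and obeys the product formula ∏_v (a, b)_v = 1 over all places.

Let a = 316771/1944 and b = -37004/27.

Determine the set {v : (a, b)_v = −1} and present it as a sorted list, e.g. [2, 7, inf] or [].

Mod squares: a ≡ 546, b ≡ -33. Check v ∈ {∞, 2, 3, 7, 11, 13, 29, 59}.
v=7: a=7^1·(≡1), b=7^0·(≡2) mod 7; (1|7)=+1, (2|7)=+1; (−1)^{1·0·3}·(+1)^0·(+1)^1 = +1.
v=3: a=3^-5·(≡2), b=3^-3·(≡1) mod 3; (2|3)=-1, (1|3)=+1; (−1)^{-5·-3·1}·(-1)^-3·(+1)^-5 = +1.
v=2: v_2(a)=-3, v_2(b)=2; units ≡ 1, 7 (mod 8); ε·ε+αω+βω = 0·1+-3·0+2·0 ≡ 0  ⇒  (a,b)_2 = +1.
v=11: a=11^0·(≡6), b=11^1·(≡7) mod 11; (6|11)=-1, (7|11)=-1; (−1)^{0·1·5}·(-1)^1·(-1)^0 = -1.
v=13: a=13^1·(≡10), b=13^0·(≡7) mod 13; (10|13)=+1, (7|13)=-1; (−1)^{1·0·6}·(+1)^0·(-1)^1 = -1.
v=29: a=29^0·(≡4), b=29^2·(≡22) mod 29; (4|29)=+1, (22|29)=+1; (−1)^{0·2·14}·(+1)^2·(+1)^0 = +1.
v=59: a=59^2·(≡9), b=59^0·(≡28) mod 59; (9|59)=+1, (28|59)=+1; (−1)^{2·0·29}·(+1)^0·(+1)^2 = +1.
v=∞: 546 > 0 and -33 < 0  ⇒  (a,b)_∞ = +1.
(546, -33 / ℚ) ramifies at {11, 13}: a division algebra.

[11, 13]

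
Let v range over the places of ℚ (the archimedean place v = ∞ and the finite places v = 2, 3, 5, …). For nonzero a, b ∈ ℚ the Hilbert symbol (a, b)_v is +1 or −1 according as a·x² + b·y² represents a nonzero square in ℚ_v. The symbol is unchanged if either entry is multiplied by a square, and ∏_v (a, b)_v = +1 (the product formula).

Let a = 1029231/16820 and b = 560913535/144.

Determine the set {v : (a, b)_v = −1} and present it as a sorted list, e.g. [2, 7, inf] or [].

[2, 5, 7, 17, 23, 31]

(a, b) ≡ (595, 67735) mod (ℚ^×)²; places V = {2, 3, 5, 7, 13, 17, 19, 23, 29, 31, ∞}.
(a,b)_19: α=0, u≡4; β=1, v≡14 (mod 19); (4|19)=+1, (14|19)=-1; sign (−1)^0·+1^1·-1^0 = +1.
(a,b)_31: α=2, u≡13; β=1, v≡3 (mod 31); (13|31)=-1, (3|31)=-1; sign (−1)^0·-1^1·-1^2 = -1.
(a,b)_2: α=-2, β=-4; u≡3, v≡7 (mod 8); ε(u)ε(v)=1·1, αω(v)=-2·0, βω(u)=-4·1; sum ≡ 1  ⇒  -1.
(a,b)_∞: sgn(595)=+, sgn(67735)=+, so +1.
(a,b)_29: α=-2, u≡17; β=0, v≡28 (mod 29); (17|29)=-1, (28|29)=+1; sign (−1)^0·-1^0·+1^-2 = +1.
(a,b)_17: α=1, u≡13; β=0, v≡6 (mod 17); (13|17)=+1, (6|17)=-1; sign (−1)^0·+1^0·-1^1 = -1.
(a,b)_5: α=-1, u≡4; β=1, v≡3 (mod 5); (4|5)=+1, (3|5)=-1; sign (−1)^0·+1^1·-1^-1 = -1.
(a,b)_3: α=2, u≡1; β=-2, v≡1 (mod 3); (1|3)=+1, (1|3)=+1; sign (−1)^0·+1^-2·+1^2 = +1.
(a,b)_13: α=0, u≡9; β=2, v≡11 (mod 13); (9|13)=+1, (11|13)=-1; sign (−1)^0·+1^2·-1^0 = +1.
(a,b)_7: α=1, u≡2; β=2, v≡6 (mod 7); (2|7)=+1, (6|7)=-1; sign (−1)^0·+1^2·-1^1 = -1.
(a,b)_23: α=0, u≡17; β=1, v≡4 (mod 23); (17|23)=-1, (4|23)=+1; sign (−1)^0·-1^1·+1^0 = -1.
(595, 67735 / ℚ) ramifies at {2, 5, 7, 17, 23, 31}: a division algebra.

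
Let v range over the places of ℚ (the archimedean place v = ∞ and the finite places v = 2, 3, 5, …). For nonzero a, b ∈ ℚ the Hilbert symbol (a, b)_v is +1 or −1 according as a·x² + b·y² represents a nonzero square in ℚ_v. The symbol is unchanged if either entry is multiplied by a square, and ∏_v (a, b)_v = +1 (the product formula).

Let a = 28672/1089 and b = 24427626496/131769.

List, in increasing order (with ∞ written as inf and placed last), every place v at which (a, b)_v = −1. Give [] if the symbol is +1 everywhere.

Mod squares: a ≡ 7, b ≡ 91. Check v ∈ {∞, 2, 3, 7, 11, 13}.
v=∞: 7 > 0 and 91 > 0  ⇒  (a,b)_∞ = +1.
v=3: a=3^-2·(≡1), b=3^-2·(≡1) mod 3; (1|3)=+1, (1|3)=+1; (−1)^{-2·-2·1}·(+1)^-2·(+1)^-2 = +1.
v=13: a=13^0·(≡2), b=13^1·(≡8) mod 13; (2|13)=-1, (8|13)=-1; (−1)^{0·1·6}·(-1)^1·(-1)^0 = -1.
v=11: a=11^-2·(≡8), b=11^-4·(≡1) mod 11; (8|11)=-1, (1|11)=+1; (−1)^{-2·-4·5}·(-1)^-4·(+1)^-2 = +1.
v=7: a=7^1·(≡2), b=7^1·(≡5) mod 7; (2|7)=+1, (5|7)=-1; (−1)^{1·1·3}·(+1)^1·(-1)^1 = +1.
v=2: v_2(a)=12, v_2(b)=28; units ≡ 7, 3 (mod 8); ε·ε+αω+βω = 1·1+12·1+28·0 ≡ 1  ⇒  (a,b)_2 = -1.
|Ram(7, 91)| = 2, even; anisotropic at {2, 13}.

[2, 13]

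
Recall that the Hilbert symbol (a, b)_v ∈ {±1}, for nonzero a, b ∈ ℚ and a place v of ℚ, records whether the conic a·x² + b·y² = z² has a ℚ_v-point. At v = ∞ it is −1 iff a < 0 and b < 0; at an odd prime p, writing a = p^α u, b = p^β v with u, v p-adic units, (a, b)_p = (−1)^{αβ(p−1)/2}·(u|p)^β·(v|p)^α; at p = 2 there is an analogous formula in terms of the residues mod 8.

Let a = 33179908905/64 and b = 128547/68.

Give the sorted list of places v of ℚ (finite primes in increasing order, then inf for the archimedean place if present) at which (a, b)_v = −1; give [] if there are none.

(a, b) ≡ (2145, 51) mod (ℚ^×)²; places V = {2, 3, 5, 11, 13, 17, 19, 23, ∞}.
(a,b)_2: α=-6, β=-2; u≡1, v≡3 (mod 8); ε(u)ε(v)=0·1, αω(v)=-6·1, βω(u)=-2·0; sum ≡ 0  ⇒  +1.
(a,b)_19: α=2, u≡7; β=0, v≡8 (mod 19); (7|19)=+1, (8|19)=-1; sign (−1)^0·+1^0·-1^2 = +1.
(a,b)_23: α=2, u≡18; β=2, v≡10 (mod 23); (18|23)=+1, (10|23)=-1; sign (−1)^0·+1^2·-1^2 = +1.
(a,b)_3: α=5, u≡1; β=5, v≡2 (mod 3); (1|3)=+1, (2|3)=-1; sign (−1)^1·+1^5·-1^5 = +1.
(a,b)_11: α=1, u≡10; β=0, v≡6 (mod 11); (10|11)=-1, (6|11)=-1; sign (−1)^0·-1^0·-1^1 = -1.
(a,b)_∞: sgn(2145)=+, sgn(51)=+, so +1.
(a,b)_13: α=1, u≡1; β=0, v≡1 (mod 13); (1|13)=+1, (1|13)=+1; sign (−1)^0·+1^0·+1^1 = +1.
(a,b)_5: α=1, u≡4; β=0, v≡4 (mod 5); (4|5)=+1, (4|5)=+1; sign (−1)^0·+1^0·+1^1 = +1.
(a,b)_17: α=0, u≡7; β=-1, v≡11 (mod 17); (7|17)=-1, (11|17)=-1; sign (−1)^0·-1^-1·-1^0 = -1.
|Ram(2145, 51)| = 2, even; anisotropic at {11, 17}.

[11, 17]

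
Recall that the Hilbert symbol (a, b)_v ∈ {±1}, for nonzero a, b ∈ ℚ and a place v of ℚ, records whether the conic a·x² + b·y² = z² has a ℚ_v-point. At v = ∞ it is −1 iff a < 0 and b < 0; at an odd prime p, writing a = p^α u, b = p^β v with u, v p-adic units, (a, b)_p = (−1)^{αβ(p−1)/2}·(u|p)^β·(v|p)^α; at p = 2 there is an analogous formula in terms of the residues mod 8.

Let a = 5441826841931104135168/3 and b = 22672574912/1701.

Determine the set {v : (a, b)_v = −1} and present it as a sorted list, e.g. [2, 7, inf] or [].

[41, 43]

Mod squares: a ≡ 74046, b ≡ 26187. Check v ∈ {∞, 2, 3, 7, 13, 29, 41, 43}.
v=13: a=13^0·(≡7), b=13^2·(≡11) mod 13; (7|13)=-1, (11|13)=-1; (−1)^{0·2·6}·(-1)^2·(-1)^0 = +1.
v=2: v_2(a)=11, v_2(b)=6; units ≡ 7, 3 (mod 8); ε·ε+αω+βω = 1·1+11·1+6·0 ≡ 0  ⇒  (a,b)_2 = +1.
v=7: a=7^3·(≡1), b=7^-1·(≡3) mod 7; (1|7)=+1, (3|7)=-1; (−1)^{3·-1·3}·(+1)^-1·(-1)^3 = +1.
v=43: a=43^3·(≡32), b=43^1·(≡18) mod 43; (32|43)=-1, (18|43)=-1; (−1)^{3·1·21}·(-1)^1·(-1)^3 = -1.
v=∞: 74046 > 0 and 26187 > 0  ⇒  (a,b)_∞ = +1.
v=3: a=3^-1·(≡1), b=3^-5·(≡2) mod 3; (1|3)=+1, (2|3)=-1; (−1)^{-1·-5·1}·(+1)^-5·(-1)^-1 = +1.
v=41: a=41^5·(≡1), b=41^2·(≡26) mod 41; (1|41)=+1, (26|41)=-1; (−1)^{5·2·20}·(+1)^2·(-1)^5 = -1.
v=29: a=29^2·(≡16), b=29^1·(≡16) mod 29; (16|29)=+1, (16|29)=+1; (−1)^{2·1·14}·(+1)^1·(+1)^2 = +1.
Ram(74046, 26187) = {41, 43}; no ℚ_41-point on the conic.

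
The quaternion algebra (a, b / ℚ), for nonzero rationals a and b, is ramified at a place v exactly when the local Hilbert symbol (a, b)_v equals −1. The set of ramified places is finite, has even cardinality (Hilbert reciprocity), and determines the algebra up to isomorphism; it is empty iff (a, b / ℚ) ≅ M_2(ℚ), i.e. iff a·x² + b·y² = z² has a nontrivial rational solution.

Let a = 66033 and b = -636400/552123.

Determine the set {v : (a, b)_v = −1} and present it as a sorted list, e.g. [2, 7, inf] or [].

(a, b) ≡ (7337, -4773) mod (ℚ^×)²; places V = {2, 3, 5, 11, 13, 23, 29, 37, 43, ∞}.
(a,b)_23: α=1, u≡19; β=0, v≡7 (mod 23); (19|23)=-1, (7|23)=-1; sign (−1)^0·-1^0·-1^1 = -1.
(a,b)_5: α=0, u≡3; β=2, v≡3 (mod 5); (3|5)=-1, (3|5)=-1; sign (−1)^0·-1^2·-1^0 = +1.
(a,b)_2: α=0, β=4; u≡1, v≡3 (mod 8); ε(u)ε(v)=0·1, αω(v)=0·1, βω(u)=4·0; sum ≡ 0  ⇒  +1.
(a,b)_∞: sgn(7337)=+, sgn(-4773)=−, so +1.
(a,b)_43: α=0, u≡28; β=1, v≡26 (mod 43); (28|43)=-1, (26|43)=-1; sign (−1)^0·-1^1·-1^0 = -1.
(a,b)_13: α=0, u≡6; β=-2, v≡7 (mod 13); (6|13)=-1, (7|13)=-1; sign (−1)^0·-1^-2·-1^0 = +1.
(a,b)_3: α=2, u≡2; β=-3, v≡2 (mod 3); (2|3)=-1, (2|3)=-1; sign (−1)^0·-1^-3·-1^2 = -1.
(a,b)_37: α=0, u≡25; β=1, v≡17 (mod 37); (25|37)=+1, (17|37)=-1; sign (−1)^0·+1^1·-1^0 = +1.
(a,b)_11: α=1, u≡8; β=-2, v≡3 (mod 11); (8|11)=-1, (3|11)=+1; sign (−1)^0·-1^-2·+1^1 = +1.
(a,b)_29: α=1, u≡15; β=0, v≡3 (mod 29); (15|29)=-1, (3|29)=-1; sign (−1)^0·-1^0·-1^1 = -1.
|Ram(7337, -4773)| = 4, even; anisotropic at {3, 23, 29, 43}.

[3, 23, 29, 43]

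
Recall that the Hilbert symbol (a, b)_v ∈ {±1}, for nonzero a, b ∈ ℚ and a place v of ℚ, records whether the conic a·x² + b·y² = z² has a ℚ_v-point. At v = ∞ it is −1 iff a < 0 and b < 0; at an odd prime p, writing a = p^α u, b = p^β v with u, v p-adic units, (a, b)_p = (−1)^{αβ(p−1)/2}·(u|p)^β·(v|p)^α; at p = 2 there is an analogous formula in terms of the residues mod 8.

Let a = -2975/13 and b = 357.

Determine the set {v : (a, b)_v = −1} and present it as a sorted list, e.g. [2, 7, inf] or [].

[13, 17]

Mod squares: a ≡ -1547, b ≡ 357. Check v ∈ {∞, 2, 3, 5, 7, 13, 17}.
v=13: a=13^-1·(≡2), b=13^0·(≡6) mod 13; (2|13)=-1, (6|13)=-1; (−1)^{-1·0·6}·(-1)^0·(-1)^-1 = -1.
v=5: a=5^2·(≡2), b=5^0·(≡2) mod 5; (2|5)=-1, (2|5)=-1; (−1)^{2·0·2}·(-1)^0·(-1)^2 = +1.
v=3: a=3^0·(≡1), b=3^1·(≡2) mod 3; (1|3)=+1, (2|3)=-1; (−1)^{0·1·1}·(+1)^1·(-1)^0 = +1.
v=7: a=7^1·(≡5), b=7^1·(≡2) mod 7; (5|7)=-1, (2|7)=+1; (−1)^{1·1·3}·(-1)^1·(+1)^1 = +1.
v=17: a=17^1·(≡14), b=17^1·(≡4) mod 17; (14|17)=-1, (4|17)=+1; (−1)^{1·1·8}·(-1)^1·(+1)^1 = -1.
v=2: v_2(a)=0, v_2(b)=0; units ≡ 5, 5 (mod 8); ε·ε+αω+βω = 0·0+0·1+0·1 ≡ 0  ⇒  (a,b)_2 = +1.
v=∞: -1547 < 0 and 357 > 0  ⇒  (a,b)_∞ = +1.
Ram(-1547, 357) = {13, 17}; no ℚ_13-point on the conic.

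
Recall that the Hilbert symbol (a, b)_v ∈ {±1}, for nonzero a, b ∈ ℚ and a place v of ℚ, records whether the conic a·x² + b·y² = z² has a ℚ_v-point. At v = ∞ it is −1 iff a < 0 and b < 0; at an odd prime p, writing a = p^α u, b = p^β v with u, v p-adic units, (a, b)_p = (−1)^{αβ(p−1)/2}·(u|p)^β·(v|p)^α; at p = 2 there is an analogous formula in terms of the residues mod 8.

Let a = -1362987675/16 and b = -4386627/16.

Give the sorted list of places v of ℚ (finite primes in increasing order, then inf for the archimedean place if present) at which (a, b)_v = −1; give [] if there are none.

(a, b) ≡ (-3, -203) mod (ℚ^×)²; places V = {2, 3, 5, 7, 29, ∞}.
(a,b)_5: α=2, u≡3; β=0, v≡3 (mod 5); (3|5)=-1, (3|5)=-1; sign (−1)^0·-1^0·-1^2 = +1.
(a,b)_2: α=-4, β=-4; u≡5, v≡5 (mod 8); ε(u)ε(v)=0·0, αω(v)=-4·1, βω(u)=-4·1; sum ≡ 0  ⇒  +1.
(a,b)_29: α=2, u≡3; β=1, v≡20 (mod 29); (3|29)=-1, (20|29)=+1; sign (−1)^0·-1^1·+1^2 = -1.
(a,b)_7: α=4, u≡2; β=5, v≡6 (mod 7); (2|7)=+1, (6|7)=-1; sign (−1)^0·+1^5·-1^4 = +1.
(a,b)_3: α=3, u≡2; β=2, v≡1 (mod 3); (2|3)=-1, (1|3)=+1; sign (−1)^0·-1^2·+1^3 = +1.
(a,b)_∞: sgn(-3)=−, sgn(-203)=−, so -1.
Ram(-3, -203) = {29, ∞}; no ℚ_29-point on the conic.

[29, inf]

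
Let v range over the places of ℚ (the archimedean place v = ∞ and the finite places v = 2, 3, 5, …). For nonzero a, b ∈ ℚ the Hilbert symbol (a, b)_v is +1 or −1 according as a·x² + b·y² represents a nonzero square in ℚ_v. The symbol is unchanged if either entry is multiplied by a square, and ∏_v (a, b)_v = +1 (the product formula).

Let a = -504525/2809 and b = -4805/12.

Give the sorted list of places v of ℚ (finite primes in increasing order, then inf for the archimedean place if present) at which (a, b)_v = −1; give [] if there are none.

[7, inf]

Mod squares: a ≡ -21, b ≡ -15. Check v ∈ {∞, 2, 3, 5, 7, 31, 53}.
v=53: a=53^-2·(≡35), b=53^0·(≡28) mod 53; (35|53)=-1, (28|53)=+1; (−1)^{-2·0·26}·(-1)^0·(+1)^-2 = +1.
v=3: a=3^1·(≡2), b=3^-1·(≡1) mod 3; (2|3)=-1, (1|3)=+1; (−1)^{1·-1·1}·(-1)^-1·(+1)^1 = +1.
v=7: a=7^1·(≡2), b=7^0·(≡5) mod 7; (2|7)=+1, (5|7)=-1; (−1)^{1·0·3}·(+1)^0·(-1)^1 = -1.
v=31: a=31^2·(≡5), b=31^2·(≡28) mod 31; (5|31)=+1, (28|31)=+1; (−1)^{2·2·15}·(+1)^2·(+1)^2 = +1.
v=∞: -21 < 0 and -15 < 0  ⇒  (a,b)_∞ = -1.
v=5: a=5^2·(≡1), b=5^1·(≡2) mod 5; (1|5)=+1, (2|5)=-1; (−1)^{2·1·2}·(+1)^1·(-1)^2 = +1.
v=2: v_2(a)=0, v_2(b)=-2; units ≡ 3, 1 (mod 8); ε·ε+αω+βω = 1·0+0·0+-2·1 ≡ 0  ⇒  (a,b)_2 = +1.
Ram(-21, -15) = {7, ∞}; no ℚ_7-point on the conic.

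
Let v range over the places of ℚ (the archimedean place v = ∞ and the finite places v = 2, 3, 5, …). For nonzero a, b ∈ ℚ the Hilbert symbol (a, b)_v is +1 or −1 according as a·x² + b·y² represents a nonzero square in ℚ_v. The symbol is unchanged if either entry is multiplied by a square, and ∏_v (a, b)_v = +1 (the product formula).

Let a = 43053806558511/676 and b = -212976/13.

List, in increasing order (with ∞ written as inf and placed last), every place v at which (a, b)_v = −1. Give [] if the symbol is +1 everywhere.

[3, 13, 17, 29]

Mod squares: a ≡ 551, b ≡ -19227. Check v ∈ {∞, 2, 3, 7, 13, 17, 19, 29}.
v=7: a=7^2·(≡5), b=7^0·(≡1) mod 7; (5|7)=-1, (1|7)=+1; (−1)^{2·0·3}·(-1)^0·(+1)^2 = +1.
v=19: a=19^1·(≡3), b=19^0·(≡4) mod 19; (3|19)=-1, (4|19)=+1; (−1)^{1·0·9}·(-1)^0·(+1)^1 = +1.
v=17: a=17^2·(≡6), b=17^1·(≡4) mod 17; (6|17)=-1, (4|17)=+1; (−1)^{2·1·8}·(-1)^1·(+1)^2 = -1.
v=13: a=13^-2·(≡2), b=13^-1·(≡3) mod 13; (2|13)=-1, (3|13)=+1; (−1)^{-2·-1·6}·(-1)^-1·(+1)^-2 = -1.
v=∞: 551 > 0 and -19227 < 0  ⇒  (a,b)_∞ = +1.
v=29: a=29^3·(≡17), b=29^1·(≡24) mod 29; (17|29)=-1, (24|29)=+1; (−1)^{3·1·14}·(-1)^1·(+1)^3 = -1.
v=2: v_2(a)=-2, v_2(b)=4; units ≡ 7, 5 (mod 8); ε·ε+αω+βω = 1·0+-2·1+4·0 ≡ 0  ⇒  (a,b)_2 = +1.
v=3: a=3^8·(≡2), b=3^3·(≡2) mod 3; (2|3)=-1, (2|3)=-1; (−1)^{8·3·1}·(-1)^3·(-1)^8 = -1.
(551, -19227 / ℚ) ramifies at {3, 13, 17, 29}: a division algebra.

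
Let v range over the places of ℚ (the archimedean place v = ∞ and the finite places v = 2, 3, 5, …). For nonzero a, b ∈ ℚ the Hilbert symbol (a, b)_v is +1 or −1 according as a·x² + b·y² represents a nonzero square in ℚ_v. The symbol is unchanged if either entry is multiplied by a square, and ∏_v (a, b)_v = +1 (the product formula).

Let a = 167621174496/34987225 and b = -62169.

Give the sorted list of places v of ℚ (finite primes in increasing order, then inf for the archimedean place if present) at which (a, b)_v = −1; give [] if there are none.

[2, 53]

(a, b) ≡ (94, -62169) mod (ℚ^×)²; places V = {2, 3, 5, 7, 13, 17, 23, 47, 53, ∞}.
(a,b)_7: α=-2, u≡5; β=0, v≡5 (mod 7); (5|7)=-1, (5|7)=-1; sign (−1)^0·-1^0·-1^-2 = +1.
(a,b)_13: α=-4, u≡3; β=0, v≡10 (mod 13); (3|13)=+1, (10|13)=+1; sign (−1)^0·+1^0·+1^-4 = +1.
(a,b)_23: α=2, u≡2; β=1, v≡11 (mod 23); (2|23)=+1, (11|23)=-1; sign (−1)^0·+1^1·-1^2 = +1.
(a,b)_5: α=-2, u≡4; β=0, v≡1 (mod 5); (4|5)=+1, (1|5)=+1; sign (−1)^0·+1^0·+1^-2 = +1.
(a,b)_2: α=5, β=0; u≡7, v≡7 (mod 8); ε(u)ε(v)=1·1, αω(v)=5·0, βω(u)=0·0; sum ≡ 1  ⇒  -1.
(a,b)_∞: sgn(94)=+, sgn(-62169)=−, so +1.
(a,b)_53: α=0, u≡21; β=1, v≡46 (mod 53); (21|53)=-1, (46|53)=+1; sign (−1)^0·-1^1·+1^0 = -1.
(a,b)_47: α=1, u≡14; β=0, v≡12 (mod 47); (14|47)=+1, (12|47)=+1; sign (−1)^0·+1^0·+1^1 = +1.
(a,b)_17: α=2, u≡2; β=1, v≡15 (mod 17); (2|17)=+1, (15|17)=+1; sign (−1)^0·+1^1·+1^2 = +1.
(a,b)_3: α=6, u≡1; β=1, v≡1 (mod 3); (1|3)=+1, (1|3)=+1; sign (−1)^0·+1^1·+1^6 = +1.
|Ram(94, -62169)| = 2, even; anisotropic at {2, 53}.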